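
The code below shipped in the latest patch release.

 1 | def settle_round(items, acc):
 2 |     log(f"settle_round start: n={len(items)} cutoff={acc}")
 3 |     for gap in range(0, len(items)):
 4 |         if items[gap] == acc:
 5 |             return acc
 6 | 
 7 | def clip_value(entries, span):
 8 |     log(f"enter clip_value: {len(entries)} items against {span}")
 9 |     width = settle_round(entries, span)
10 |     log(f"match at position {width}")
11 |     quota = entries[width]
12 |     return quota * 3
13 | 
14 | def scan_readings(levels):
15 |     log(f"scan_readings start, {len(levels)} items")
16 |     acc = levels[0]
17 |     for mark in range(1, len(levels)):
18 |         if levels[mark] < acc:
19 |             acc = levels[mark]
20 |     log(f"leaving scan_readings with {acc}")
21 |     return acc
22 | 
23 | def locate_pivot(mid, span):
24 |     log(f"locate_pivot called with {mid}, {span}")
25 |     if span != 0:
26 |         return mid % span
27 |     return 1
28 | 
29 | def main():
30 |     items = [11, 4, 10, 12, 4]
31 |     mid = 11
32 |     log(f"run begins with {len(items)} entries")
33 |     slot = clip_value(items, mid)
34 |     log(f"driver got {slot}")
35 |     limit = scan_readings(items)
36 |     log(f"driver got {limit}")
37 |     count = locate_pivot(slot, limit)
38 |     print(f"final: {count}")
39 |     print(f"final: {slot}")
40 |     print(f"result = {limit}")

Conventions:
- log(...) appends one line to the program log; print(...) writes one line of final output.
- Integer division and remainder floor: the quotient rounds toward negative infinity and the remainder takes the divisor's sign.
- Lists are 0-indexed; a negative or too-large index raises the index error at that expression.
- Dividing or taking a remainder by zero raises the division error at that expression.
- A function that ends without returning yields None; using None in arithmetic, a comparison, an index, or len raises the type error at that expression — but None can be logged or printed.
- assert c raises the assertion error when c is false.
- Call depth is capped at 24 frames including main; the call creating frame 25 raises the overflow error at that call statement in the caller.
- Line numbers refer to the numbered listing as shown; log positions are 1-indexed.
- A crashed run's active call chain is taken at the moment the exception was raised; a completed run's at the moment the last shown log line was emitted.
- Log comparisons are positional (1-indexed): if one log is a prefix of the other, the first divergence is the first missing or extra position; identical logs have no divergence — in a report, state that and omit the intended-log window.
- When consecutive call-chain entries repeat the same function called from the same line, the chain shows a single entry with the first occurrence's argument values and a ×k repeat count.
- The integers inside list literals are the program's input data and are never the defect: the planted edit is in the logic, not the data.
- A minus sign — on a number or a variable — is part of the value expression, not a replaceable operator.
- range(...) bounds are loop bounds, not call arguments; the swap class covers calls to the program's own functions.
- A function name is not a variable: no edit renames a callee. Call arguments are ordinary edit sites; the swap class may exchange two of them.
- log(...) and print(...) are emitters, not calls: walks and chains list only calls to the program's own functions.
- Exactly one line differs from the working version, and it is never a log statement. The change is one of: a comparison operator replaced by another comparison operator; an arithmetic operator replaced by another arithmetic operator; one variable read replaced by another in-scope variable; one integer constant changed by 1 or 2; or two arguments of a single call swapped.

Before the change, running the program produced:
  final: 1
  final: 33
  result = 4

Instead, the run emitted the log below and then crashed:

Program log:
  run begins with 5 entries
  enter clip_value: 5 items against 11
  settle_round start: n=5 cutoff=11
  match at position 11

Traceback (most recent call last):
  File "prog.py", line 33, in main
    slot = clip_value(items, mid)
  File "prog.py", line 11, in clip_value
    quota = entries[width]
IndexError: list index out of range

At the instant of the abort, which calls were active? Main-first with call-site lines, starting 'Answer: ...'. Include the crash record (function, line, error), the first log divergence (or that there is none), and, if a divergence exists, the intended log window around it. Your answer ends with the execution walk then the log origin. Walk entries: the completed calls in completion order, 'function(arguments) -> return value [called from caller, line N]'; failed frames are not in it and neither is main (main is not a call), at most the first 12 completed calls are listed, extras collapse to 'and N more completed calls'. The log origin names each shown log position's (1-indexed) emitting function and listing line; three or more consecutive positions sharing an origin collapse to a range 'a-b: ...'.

Answer: main -> clip_value (called at line 33).
The tell: The earliest visible damage is log position 4 — 'match at position 11' rather than the intended 'match at position 0'.
Crash: clip_value, line 11, IndexError.
First divergence: position 4 — shown 'match at position 11', intended 'match at position 0'.
Intended log window:
  2: enter clip_value: 5 items against 11
  3: settle_round start: n=5 cutoff=11
  4: match at position 0
  5: driver got 33
Execution walk:
  settle_round([11, 4, 10, 12, 4], 11) -> 11  [called from clip_value, line 9]
Log origins:
  1: logged in main at line 32
  2: logged in clip_value at line 8
  3: logged in settle_round at line 2
  4: logged in clip_value at line 10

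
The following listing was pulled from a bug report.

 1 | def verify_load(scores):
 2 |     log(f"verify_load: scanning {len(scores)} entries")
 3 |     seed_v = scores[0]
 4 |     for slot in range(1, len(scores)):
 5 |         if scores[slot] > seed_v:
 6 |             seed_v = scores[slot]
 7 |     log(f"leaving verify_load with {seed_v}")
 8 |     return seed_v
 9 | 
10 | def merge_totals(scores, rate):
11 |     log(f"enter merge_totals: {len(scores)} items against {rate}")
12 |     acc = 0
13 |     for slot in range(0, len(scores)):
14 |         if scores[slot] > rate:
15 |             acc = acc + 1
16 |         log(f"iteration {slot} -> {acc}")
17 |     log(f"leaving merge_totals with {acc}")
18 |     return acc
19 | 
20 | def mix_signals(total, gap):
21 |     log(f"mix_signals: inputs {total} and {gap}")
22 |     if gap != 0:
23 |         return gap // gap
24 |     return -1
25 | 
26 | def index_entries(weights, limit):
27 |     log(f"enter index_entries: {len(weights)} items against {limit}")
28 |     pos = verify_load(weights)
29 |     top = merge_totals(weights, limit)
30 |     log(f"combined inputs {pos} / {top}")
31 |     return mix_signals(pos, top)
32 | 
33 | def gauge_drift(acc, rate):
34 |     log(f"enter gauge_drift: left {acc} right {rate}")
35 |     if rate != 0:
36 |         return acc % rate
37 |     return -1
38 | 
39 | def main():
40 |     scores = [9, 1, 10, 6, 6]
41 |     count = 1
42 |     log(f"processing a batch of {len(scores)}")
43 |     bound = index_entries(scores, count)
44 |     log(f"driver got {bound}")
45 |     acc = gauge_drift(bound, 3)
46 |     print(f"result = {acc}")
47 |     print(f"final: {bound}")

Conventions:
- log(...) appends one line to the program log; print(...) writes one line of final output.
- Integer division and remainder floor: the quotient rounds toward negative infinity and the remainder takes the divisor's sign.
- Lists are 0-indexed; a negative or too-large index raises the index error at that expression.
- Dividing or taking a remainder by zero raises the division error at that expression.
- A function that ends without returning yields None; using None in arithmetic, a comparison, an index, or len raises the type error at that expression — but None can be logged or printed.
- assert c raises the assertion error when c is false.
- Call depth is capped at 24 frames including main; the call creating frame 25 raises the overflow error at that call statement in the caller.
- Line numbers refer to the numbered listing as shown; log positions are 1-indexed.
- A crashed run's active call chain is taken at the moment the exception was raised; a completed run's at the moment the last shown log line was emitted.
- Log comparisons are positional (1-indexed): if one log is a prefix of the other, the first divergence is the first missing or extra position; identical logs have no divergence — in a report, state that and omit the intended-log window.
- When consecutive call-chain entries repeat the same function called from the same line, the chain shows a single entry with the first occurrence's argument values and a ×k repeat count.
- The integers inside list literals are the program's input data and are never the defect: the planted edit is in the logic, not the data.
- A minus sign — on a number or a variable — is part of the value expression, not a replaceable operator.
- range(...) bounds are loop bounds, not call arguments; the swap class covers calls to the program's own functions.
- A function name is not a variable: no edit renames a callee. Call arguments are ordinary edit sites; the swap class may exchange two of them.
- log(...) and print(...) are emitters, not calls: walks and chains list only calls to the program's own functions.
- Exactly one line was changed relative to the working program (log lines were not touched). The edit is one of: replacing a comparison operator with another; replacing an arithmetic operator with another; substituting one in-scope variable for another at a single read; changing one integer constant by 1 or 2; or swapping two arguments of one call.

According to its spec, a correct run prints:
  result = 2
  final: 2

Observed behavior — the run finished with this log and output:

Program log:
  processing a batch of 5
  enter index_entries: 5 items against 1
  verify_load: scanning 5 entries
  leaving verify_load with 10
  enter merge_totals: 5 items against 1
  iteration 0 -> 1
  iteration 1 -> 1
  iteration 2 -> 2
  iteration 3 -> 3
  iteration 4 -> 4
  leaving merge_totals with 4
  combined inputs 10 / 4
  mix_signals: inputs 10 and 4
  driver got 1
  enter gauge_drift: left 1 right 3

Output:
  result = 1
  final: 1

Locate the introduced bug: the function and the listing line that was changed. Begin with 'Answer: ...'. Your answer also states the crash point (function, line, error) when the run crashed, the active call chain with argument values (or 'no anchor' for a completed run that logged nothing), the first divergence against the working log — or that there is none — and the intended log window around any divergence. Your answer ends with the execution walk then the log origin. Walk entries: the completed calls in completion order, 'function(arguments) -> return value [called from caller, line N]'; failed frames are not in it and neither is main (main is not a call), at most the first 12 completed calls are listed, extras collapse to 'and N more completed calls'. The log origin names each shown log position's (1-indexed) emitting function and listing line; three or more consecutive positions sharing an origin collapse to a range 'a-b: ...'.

Answer: the defect is in mix_signals at line 23.
Core observation: Everything matches until log position 14, which reads 'driver got 1' in place of 'driver got 2'.
Call chain: main -> gauge_drift(1, 3) (called at line 45).
First divergence: position 14 — shown 'driver got 1', intended 'driver got 2'.
Intended log window:
  12: combined inputs 10 / 4
  13: mix_signals: inputs 10 and 4
  14: driver got 2
  15: enter gauge_drift: left 2 right 3
Execution walk:
  verify_load([9, 1, 10, 6, 6]) -> 10  [called from index_entries, line 28]
  merge_totals([9, 1, 10, 6, 6], 1) -> 4  [called from index_entries, line 29]
  mix_signals(10, 4) -> 1  [called from index_entries, line 31]
  index_entries([9, 1, 10, 6, 6], 1) -> 1  [called from main, line 43]
  gauge_drift(1, 3) -> 1  [called from main, line 45]
Origin of each log line:
  1: emitted by main (line 42)
  2: emitted by index_entries (line 27)
  3: emitted by verify_load (line 2)
  4: emitted by verify_load (line 7)
  5: emitted by merge_totals (line 11)
  6-10: emitted by merge_totals (line 16)
  11: emitted by merge_totals (line 17)
  12: emitted by index_entries (line 30)
  13: emitted by mix_signals (line 21)
  14: emitted by main (line 44)
  15: emitted by gauge_drift (line 34)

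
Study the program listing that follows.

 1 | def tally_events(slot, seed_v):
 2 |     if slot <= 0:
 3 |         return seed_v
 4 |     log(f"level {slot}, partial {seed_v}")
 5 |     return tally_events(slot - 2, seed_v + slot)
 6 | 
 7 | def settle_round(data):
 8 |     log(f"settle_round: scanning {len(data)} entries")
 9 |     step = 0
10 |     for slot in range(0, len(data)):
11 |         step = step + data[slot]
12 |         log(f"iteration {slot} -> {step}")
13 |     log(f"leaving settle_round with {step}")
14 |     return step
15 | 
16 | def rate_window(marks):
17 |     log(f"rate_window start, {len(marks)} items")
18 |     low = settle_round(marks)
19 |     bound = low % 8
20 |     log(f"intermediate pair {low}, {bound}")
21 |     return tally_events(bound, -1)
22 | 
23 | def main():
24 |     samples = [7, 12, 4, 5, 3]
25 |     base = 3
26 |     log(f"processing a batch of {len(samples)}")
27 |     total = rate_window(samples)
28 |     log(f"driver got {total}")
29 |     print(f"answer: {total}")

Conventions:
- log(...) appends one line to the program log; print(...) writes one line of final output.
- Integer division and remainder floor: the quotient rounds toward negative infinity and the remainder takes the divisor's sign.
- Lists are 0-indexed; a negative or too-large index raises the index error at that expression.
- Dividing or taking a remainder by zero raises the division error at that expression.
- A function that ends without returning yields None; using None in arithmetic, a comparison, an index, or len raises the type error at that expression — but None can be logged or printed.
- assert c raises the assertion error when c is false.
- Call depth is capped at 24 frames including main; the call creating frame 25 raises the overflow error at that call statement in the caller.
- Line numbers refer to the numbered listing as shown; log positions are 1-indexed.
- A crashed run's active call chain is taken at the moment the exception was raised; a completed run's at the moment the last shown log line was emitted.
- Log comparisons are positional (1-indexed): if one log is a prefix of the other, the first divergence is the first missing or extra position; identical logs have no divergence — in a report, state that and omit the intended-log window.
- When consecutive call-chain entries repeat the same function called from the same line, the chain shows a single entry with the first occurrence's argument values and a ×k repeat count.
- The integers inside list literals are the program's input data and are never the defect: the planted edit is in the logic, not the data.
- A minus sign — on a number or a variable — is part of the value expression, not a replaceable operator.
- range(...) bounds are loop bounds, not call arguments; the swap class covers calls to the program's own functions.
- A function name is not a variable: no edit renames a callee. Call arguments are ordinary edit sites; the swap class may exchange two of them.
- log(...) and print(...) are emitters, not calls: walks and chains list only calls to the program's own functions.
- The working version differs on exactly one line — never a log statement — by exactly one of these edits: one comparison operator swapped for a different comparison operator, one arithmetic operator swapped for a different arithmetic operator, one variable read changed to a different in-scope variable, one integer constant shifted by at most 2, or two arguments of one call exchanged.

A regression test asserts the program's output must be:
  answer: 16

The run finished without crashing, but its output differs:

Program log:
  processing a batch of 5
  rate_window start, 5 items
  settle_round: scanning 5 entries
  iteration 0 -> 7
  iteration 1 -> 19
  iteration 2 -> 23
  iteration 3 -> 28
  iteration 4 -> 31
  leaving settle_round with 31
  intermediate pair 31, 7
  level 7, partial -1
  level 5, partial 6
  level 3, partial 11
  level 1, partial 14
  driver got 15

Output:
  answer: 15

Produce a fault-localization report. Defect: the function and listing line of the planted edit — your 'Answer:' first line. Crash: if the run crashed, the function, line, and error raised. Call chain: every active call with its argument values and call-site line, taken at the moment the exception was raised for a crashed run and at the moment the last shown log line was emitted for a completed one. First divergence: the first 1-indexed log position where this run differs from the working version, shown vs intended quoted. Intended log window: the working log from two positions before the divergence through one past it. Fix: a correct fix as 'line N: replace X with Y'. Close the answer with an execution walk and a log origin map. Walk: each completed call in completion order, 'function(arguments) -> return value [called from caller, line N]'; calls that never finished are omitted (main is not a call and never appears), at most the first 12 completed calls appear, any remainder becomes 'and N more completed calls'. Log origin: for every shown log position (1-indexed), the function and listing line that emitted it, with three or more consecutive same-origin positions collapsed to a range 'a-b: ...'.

Answer: the defect is in rate_window at line 21.
Key observation: Position 11 is the first bad log line: 'level 7, partial -1' should read 'level 7, partial 0'.
Call chain: main.
First divergence: position 11; shown 'level 7, partial -1' vs intended 'level 7, partial 0'.
Intended log window:
  9: leaving settle_round with 31
  10: intermediate pair 31, 7
  11: level 7, partial 0
  12: level 5, partial 7
Execution walk:
  settle_round([7, 12, 4, 5, 3]) -> 31  [called from rate_window, line 18]
  tally_events(-1, 15) -> 15  [called from tally_events, line 5]
  tally_events(1, 14) -> 15  [called from tally_events, line 5]
  tally_events(3, 11) -> 15  [called from tally_events, line 5]
  tally_events(5, 6) -> 15  [called from tally_events, line 5]
  tally_events(7, -1) -> 15  [called from rate_window, line 21]
  rate_window([7, 12, 4, 5, 3]) -> 15  [called from main, line 27]
Origin of each log line:
  1: logged in main at line 26
  2: logged in rate_window at line 17
  3: logged in settle_round at line 8
  4-8: logged in settle_round at line 12
  9: logged in settle_round at line 13
  10: logged in rate_window at line 20
  11-14: logged in tally_events at line 4
  15: logged in main at line 28
A correct fix: line 21: replace `-1` with `0`.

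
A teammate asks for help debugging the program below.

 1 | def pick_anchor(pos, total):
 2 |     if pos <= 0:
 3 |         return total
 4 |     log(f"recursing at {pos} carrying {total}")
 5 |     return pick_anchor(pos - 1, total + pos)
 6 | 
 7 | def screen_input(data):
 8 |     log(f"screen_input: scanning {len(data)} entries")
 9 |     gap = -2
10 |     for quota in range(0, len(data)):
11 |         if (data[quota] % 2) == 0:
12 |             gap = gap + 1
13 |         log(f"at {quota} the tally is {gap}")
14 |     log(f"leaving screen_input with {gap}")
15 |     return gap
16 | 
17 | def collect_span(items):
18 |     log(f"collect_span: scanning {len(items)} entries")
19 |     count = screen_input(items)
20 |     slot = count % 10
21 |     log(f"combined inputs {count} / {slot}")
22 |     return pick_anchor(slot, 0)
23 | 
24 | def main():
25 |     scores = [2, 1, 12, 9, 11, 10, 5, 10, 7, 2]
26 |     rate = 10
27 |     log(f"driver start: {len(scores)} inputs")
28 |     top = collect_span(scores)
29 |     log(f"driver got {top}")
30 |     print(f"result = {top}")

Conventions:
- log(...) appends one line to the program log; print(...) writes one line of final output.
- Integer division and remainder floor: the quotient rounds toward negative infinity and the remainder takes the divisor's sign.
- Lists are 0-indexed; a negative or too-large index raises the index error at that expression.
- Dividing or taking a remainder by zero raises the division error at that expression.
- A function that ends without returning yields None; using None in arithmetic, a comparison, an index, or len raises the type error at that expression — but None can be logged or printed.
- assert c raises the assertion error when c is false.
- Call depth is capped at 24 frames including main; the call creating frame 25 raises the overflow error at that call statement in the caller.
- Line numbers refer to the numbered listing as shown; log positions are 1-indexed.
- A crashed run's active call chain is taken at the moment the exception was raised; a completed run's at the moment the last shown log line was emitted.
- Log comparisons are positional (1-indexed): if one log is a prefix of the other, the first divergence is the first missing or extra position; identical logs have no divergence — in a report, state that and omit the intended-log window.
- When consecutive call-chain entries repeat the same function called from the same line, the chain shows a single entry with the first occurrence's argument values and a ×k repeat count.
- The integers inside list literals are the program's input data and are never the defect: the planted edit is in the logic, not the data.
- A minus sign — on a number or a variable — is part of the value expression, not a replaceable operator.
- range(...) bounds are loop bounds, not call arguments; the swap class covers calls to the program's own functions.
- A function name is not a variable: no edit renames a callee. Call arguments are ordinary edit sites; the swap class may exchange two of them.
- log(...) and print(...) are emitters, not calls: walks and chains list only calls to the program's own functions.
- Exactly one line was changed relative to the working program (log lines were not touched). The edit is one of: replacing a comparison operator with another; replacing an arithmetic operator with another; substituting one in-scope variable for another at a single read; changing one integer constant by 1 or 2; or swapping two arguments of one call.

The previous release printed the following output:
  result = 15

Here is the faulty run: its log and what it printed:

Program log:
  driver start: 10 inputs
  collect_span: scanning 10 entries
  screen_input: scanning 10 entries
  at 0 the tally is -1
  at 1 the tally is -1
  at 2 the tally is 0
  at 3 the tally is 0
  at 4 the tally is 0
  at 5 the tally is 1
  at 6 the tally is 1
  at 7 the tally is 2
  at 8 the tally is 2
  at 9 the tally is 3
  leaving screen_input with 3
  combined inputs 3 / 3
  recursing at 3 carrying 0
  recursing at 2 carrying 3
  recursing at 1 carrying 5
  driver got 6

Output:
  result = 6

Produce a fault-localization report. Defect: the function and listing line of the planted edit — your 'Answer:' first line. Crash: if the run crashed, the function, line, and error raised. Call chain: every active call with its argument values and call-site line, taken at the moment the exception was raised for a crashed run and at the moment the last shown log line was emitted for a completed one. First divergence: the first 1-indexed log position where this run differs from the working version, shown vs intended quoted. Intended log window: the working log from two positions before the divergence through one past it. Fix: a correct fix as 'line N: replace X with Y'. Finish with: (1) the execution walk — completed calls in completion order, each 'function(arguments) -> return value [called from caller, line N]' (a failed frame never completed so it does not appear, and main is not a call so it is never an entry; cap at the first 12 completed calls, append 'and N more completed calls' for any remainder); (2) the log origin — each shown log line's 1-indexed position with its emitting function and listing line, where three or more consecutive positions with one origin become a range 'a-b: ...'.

Answer: the defect is in screen_input at line 9.
The tell: Log line 4 is where behavior first shows: 'at 0 the tally is -1' appears instead of 'at 0 the tally is 1'.
Call chain: main.
First divergence: at position 4 the run shows 'at 0 the tally is -1' where the working version logs 'at 0 the tally is 1'.
Intended log window:
  2: collect_span: scanning 10 entries
  3: screen_input: scanning 10 entries
  4: at 0 the tally is 1
  5: at 1 the tally is 1
Execution walk:
  screen_input([2, 1, 12, 9, 11, 10, 5, 10, 7, 2]) -> 3  [called from collect_span, line 19]
  pick_anchor(0, 6) -> 6  [called from pick_anchor, line 5]
  pick_anchor(1, 5) -> 6  [called from pick_anchor, line 5]
  pick_anchor(2, 3) -> 6  [called from pick_anchor, line 5]
  pick_anchor(3, 0) -> 6  [called from collect_span, line 22]
  collect_span([2, 1, 12, 9, 11, 10, 5, 10, 7, 2]) -> 6  [called from main, line 28]
Log origins:
  1: emitted by main (line 27)
  2: emitted by collect_span (line 18)
  3: emitted by screen_input (line 8)
  4-13: emitted by screen_input (line 13)
  14: emitted by screen_input (line 14)
  15: emitted by collect_span (line 21)
  16-18: emitted by pick_anchor (line 4)
  19: emitted by main (line 29)
A correct fix: line 9: replace `-2` with `0`.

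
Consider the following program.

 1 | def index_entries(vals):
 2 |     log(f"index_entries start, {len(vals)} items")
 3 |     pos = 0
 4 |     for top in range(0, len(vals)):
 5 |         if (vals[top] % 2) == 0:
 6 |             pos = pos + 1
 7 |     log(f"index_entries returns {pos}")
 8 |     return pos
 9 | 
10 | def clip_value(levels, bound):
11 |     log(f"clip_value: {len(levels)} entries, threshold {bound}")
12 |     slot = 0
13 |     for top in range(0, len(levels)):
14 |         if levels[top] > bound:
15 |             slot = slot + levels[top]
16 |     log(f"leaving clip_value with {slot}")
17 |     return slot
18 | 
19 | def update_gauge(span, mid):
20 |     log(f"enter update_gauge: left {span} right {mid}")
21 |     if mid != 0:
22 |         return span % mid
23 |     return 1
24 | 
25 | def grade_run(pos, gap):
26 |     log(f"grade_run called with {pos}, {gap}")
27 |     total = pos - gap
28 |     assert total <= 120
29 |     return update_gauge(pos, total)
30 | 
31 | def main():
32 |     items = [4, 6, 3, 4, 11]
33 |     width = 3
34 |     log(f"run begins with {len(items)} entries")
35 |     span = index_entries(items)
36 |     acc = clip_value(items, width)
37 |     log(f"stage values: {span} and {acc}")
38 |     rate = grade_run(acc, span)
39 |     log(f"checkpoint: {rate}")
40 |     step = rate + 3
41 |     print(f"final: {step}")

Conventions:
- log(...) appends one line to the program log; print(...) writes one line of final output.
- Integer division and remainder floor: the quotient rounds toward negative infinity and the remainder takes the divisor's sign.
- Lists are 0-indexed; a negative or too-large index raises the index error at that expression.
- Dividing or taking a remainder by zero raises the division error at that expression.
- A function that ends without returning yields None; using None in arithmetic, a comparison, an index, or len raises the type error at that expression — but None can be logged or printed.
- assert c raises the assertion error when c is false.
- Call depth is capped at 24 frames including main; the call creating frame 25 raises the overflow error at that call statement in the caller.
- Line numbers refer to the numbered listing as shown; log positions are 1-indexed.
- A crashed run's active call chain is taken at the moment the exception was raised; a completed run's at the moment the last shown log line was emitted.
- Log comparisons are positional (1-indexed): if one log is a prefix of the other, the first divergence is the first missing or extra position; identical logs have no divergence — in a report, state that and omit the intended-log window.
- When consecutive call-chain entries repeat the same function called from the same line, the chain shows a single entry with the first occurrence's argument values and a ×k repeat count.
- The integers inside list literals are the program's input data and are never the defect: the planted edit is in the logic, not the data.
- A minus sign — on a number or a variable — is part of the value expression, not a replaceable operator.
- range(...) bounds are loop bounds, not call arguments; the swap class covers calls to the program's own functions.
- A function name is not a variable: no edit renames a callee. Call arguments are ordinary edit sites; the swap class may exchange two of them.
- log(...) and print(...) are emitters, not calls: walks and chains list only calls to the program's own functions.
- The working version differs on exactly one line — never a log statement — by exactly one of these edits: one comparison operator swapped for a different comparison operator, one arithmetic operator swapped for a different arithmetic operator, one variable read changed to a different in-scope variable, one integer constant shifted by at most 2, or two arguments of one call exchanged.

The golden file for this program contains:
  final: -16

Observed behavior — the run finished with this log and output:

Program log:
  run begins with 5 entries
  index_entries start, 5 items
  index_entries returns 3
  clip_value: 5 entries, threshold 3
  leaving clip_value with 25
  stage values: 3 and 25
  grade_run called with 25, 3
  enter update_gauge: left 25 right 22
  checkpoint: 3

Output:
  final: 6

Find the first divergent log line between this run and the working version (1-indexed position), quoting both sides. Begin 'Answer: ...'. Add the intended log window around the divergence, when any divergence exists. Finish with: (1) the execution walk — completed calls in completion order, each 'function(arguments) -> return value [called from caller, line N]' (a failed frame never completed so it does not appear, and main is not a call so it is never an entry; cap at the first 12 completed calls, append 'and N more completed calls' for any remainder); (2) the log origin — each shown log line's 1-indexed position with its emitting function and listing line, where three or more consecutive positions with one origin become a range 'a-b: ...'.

Answer: position 7 — the shown line 'grade_run called with 25, 3' should read 'grade_run called with 3, 25'.
Intended log window:
  5: leaving clip_value with 25
  6: stage values: 3 and 25
  7: grade_run called with 3, 25
  8: enter update_gauge: left 3 right -22
Execution walk:
  index_entries([4, 6, 3, 4, 11]) -> 3  [called from main, line 35]
  clip_value([4, 6, 3, 4, 11], 3) -> 25  [called from main, line 36]
  update_gauge(25, 22) -> 3  [called from grade_run, line 29]
  grade_run(25, 3) -> 3  [called from main, line 38]
Log origin:
  1: emitted by main (line 34)
  2: emitted by index_entries (line 2)
  3: emitted by index_entries (line 7)
  4: emitted by clip_value (line 11)
  5: emitted by clip_value (line 16)
  6: emitted by main (line 37)
  7: emitted by grade_run (line 26)
  8: emitted by update_gauge (line 20)
  9: emitted by main (line 39)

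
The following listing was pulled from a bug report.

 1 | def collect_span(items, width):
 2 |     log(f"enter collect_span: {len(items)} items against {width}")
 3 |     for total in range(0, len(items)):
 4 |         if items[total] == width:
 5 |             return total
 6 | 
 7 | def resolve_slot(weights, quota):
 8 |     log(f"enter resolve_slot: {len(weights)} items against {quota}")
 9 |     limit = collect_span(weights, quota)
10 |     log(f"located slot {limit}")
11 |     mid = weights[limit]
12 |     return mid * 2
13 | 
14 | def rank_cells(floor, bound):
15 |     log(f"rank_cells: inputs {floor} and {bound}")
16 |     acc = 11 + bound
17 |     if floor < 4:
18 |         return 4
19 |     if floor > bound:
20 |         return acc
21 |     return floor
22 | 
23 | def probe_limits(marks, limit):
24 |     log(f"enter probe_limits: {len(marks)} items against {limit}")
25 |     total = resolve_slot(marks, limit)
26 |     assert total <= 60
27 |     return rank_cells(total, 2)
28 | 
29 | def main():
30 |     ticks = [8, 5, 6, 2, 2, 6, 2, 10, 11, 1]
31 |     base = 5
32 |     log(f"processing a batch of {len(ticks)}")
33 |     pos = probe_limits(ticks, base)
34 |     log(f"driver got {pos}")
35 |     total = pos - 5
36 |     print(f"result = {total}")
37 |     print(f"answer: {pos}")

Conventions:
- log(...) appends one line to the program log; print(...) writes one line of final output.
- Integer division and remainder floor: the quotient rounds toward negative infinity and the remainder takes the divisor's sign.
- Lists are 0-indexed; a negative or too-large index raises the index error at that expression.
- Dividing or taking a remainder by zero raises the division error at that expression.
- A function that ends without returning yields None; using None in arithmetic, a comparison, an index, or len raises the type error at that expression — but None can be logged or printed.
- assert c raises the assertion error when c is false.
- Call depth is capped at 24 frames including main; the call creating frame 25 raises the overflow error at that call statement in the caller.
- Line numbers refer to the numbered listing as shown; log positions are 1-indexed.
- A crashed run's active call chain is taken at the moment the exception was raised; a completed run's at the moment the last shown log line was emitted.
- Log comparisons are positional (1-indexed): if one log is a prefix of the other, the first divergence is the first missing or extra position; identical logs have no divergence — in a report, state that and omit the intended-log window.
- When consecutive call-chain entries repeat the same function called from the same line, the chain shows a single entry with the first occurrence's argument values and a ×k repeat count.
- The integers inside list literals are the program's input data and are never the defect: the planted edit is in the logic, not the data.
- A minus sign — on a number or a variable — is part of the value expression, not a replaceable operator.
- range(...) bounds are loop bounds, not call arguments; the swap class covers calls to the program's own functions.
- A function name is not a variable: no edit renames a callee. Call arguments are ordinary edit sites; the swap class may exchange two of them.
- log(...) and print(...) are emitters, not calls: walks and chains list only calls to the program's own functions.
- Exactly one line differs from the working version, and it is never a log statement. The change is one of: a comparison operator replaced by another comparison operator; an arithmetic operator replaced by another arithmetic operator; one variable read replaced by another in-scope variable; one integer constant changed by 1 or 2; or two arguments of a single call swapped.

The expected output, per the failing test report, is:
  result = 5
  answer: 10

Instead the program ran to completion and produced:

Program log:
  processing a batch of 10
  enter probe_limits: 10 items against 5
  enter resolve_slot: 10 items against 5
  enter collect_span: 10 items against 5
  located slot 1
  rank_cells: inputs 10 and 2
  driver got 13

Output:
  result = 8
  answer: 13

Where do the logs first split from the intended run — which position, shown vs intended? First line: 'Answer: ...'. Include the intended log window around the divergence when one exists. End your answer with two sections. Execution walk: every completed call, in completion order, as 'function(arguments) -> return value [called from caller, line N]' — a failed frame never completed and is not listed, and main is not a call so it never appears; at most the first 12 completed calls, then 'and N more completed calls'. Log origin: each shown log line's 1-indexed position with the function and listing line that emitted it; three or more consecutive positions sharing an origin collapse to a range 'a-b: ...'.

Answer: position 7 — the shown line 'driver got 13' should read 'driver got 10'.
Intended log window:
  5: located slot 1
  6: rank_cells: inputs 10 and 2
  7: driver got 10
Execution walk:
  collect_span([8, 5, 6, 2, 2, 6, 2, 10, 11, 1], 5) -> 1  [called from resolve_slot, line 9]
  resolve_slot([8, 5, 6, 2, 2, 6, 2, 10, 11, 1], 5) -> 10  [called from probe_limits, line 25]
  rank_cells(10, 2) -> 13  [called from probe_limits, line 27]
  probe_limits([8, 5, 6, 2, 2, 6, 2, 10, 11, 1], 5) -> 13  [called from main, line 33]
Log origins:
  1: from main, line 32
  2: from probe_limits, line 24
  3: from resolve_slot, line 8
  4: from collect_span, line 2
  5: from resolve_slot, line 10
  6: from rank_cells, line 15
  7: from main, line 34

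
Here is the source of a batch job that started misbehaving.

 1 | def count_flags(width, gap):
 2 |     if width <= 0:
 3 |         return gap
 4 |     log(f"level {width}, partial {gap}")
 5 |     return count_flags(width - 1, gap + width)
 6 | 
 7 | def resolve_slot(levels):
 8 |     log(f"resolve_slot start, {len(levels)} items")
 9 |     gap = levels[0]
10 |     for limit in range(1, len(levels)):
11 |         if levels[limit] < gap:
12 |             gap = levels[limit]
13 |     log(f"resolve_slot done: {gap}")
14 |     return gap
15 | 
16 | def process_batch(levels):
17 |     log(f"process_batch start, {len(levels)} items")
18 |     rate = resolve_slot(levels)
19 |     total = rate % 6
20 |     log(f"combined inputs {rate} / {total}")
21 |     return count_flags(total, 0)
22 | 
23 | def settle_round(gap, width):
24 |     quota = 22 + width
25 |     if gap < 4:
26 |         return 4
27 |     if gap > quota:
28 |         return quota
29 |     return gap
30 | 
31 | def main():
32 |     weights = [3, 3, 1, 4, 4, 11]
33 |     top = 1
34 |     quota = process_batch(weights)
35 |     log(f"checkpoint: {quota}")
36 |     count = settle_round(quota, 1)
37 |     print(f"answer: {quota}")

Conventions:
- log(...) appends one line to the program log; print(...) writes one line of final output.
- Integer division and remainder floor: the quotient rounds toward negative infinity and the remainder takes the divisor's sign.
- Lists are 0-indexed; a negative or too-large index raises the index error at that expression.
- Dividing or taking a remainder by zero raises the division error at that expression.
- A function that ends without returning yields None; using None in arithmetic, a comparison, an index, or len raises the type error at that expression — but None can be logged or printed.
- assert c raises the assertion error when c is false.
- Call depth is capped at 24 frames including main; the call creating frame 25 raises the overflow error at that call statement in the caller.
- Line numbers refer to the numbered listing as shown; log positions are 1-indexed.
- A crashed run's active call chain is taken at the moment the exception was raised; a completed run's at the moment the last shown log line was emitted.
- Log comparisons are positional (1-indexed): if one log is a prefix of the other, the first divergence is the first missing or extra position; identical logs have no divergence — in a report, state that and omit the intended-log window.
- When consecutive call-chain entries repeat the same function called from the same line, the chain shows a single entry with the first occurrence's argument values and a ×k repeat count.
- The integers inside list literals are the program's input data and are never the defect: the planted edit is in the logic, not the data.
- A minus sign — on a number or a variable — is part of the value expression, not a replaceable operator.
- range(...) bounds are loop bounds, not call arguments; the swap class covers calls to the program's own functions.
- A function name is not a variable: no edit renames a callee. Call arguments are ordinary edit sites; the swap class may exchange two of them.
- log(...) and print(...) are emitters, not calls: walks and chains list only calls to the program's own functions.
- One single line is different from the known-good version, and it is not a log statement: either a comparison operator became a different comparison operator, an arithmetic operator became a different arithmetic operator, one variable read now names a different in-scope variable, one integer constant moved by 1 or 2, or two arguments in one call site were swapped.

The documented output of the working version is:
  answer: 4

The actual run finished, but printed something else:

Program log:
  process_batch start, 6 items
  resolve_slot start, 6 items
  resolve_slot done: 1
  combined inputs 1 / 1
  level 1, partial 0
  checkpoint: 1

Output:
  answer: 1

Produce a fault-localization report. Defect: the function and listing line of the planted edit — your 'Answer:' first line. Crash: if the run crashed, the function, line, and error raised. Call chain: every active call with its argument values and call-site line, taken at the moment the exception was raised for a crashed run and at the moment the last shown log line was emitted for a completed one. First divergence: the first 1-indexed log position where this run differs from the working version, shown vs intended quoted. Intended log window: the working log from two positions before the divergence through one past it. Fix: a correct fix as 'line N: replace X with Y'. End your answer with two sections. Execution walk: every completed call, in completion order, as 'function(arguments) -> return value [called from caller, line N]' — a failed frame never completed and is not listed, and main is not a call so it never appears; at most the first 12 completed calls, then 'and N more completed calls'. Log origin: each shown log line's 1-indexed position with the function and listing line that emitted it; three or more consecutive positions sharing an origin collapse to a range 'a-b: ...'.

Answer: the defect is in main at line 37.
Key observation: The two runs log identically and part ways only at the printed values.
Call chain: main.
First divergence: none; the two logs match at every position.
Execution walk:
  resolve_slot([3, 3, 1, 4, 4, 11]) -> 1  [called from process_batch, line 18]
  count_flags(0, 1) -> 1  [called from count_flags, line 5]
  count_flags(1, 0) -> 1  [called from process_batch, line 21]
  process_batch([3, 3, 1, 4, 4, 11]) -> 1  [called from main, line 34]
  settle_round(1, 1) -> 4  [called from main, line 36]
Log origin:
  1: emitted by process_batch (line 17)
  2: emitted by resolve_slot (line 8)
  3: emitted by resolve_slot (line 13)
  4: emitted by process_batch (line 20)
  5: emitted by count_flags (line 4)
  6: emitted by main (line 35)
A correct fix: line 37: replace `quota` with `count`.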